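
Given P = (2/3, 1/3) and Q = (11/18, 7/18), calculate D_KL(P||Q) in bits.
0.0096 bits

KL divergence: D_KL(P||Q) = Σ p(x) log(p(x)/q(x))

Computing term by term:
  x=0: 2/3 × log_2[(2/3)/(11/18)] = 2/3 × 0.1255 = 0.0837
  x=1: 1/3 × log_2[(1/3)/(7/18)] = 1/3 × -0.2224 = -0.0741

D_KL(P||Q) = 0.0096 bits

Note: KL divergence is always non-negative and equals 0 iff P = Q.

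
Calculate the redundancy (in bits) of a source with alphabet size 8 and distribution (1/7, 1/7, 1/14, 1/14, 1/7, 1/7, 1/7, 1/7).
0.0498 bits

Redundancy measures how far a source is from maximum entropy:
R = H_max - H(X)

Maximum entropy for 8 symbols: H_max = log_2(8) = 3.0000 bits
Actual entropy: H(X) = 2.9502 bits
Redundancy: R = 3.0000 - 2.9502 = 0.0498 bits

This redundancy represents potential for compression: the source could be compressed by 0.0498 bits per symbol.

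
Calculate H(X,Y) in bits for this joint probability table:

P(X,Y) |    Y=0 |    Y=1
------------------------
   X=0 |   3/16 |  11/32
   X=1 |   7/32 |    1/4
1.9620 bits

Joint entropy is H(X,Y) = -Σ_{x,y} p(x,y) log p(x,y).

Summing over all non-zero entries:
H(X,Y) = -[3/16·log_2(3/16) + 11/32·log_2(11/32) + 7/32·log_2(7/32) + 1/4·log_2(1/4)]
H(X,Y) = 1.9620 bits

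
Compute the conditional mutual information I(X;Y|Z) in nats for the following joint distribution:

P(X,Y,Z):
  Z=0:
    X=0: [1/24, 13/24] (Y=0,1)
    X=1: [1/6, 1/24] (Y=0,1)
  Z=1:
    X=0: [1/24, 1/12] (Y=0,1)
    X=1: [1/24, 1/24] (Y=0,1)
0.2048 nats

Conditional mutual information: I(X;Y|Z) = H(X|Z) + H(Y|Z) - H(X,Y|Z)

H(Z) = 0.5117
H(X,Z) = 1.1082 → H(X|Z) = 0.5965
H(Y,Z) = 1.1082 → H(Y|Z) = 0.5965
H(X,Y,Z) = 1.4999 → H(X,Y|Z) = 0.9882

I(X;Y|Z) = 0.5965 + 0.5965 - 0.9882 = 0.2048 nats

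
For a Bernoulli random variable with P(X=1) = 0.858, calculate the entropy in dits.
0.1774 dits

The binary entropy function is:
H(p) = -p log(p) - (1-p) log(1-p)

H(0.858) = -0.858 × log_10(0.858) - 0.142 × log_10(0.142)
H(0.858) = 0.1774 dits

Note: Binary entropy is maximized at p=0.5 (H=1 bit) and minimized at p=0 or p=1 (H=0).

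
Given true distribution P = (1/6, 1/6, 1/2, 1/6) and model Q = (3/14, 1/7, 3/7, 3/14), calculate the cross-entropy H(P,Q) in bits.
1.8199 bits

Cross-entropy: H(P,Q) = -Σ p(x) log q(x)

Alternatively: H(P,Q) = H(P) + D_KL(P||Q)
H(P) = 1.7925 bits
D_KL(P||Q) = 0.0274 bits

H(P,Q) = 1.7925 + 0.0274 = 1.8199 bits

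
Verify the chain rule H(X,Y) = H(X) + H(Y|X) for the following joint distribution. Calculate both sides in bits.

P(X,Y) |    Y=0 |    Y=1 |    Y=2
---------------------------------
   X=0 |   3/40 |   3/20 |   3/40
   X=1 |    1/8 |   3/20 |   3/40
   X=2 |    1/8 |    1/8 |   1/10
H(X,Y) = 3.1191, H(X) = 1.5813, H(Y|X) = 1.5378 (all in bits)

Chain rule: H(X,Y) = H(X) + H(Y|X)

Left side — joint entropy directly:
H(X,Y) = -Σ p(x,y) log p(x,y) = 3.1191 bits

Right side — compute H(Y|X) from the conditional distributions:
P(X) = (3/10, 7/20, 7/20), so H(X) = 1.5813 bits
H(Y|X) = Σ_x P(X=x) · H(Y|X=x):
  P(Y|X=0) = (1/4, 1/2, 1/4), H(Y|X=0) = 1.5000, weight P(X=0) = 3/10
  P(Y|X=1) = (5/14, 3/7, 3/14), H(Y|X=1) = 1.5306, weight P(X=1) = 7/20
  P(Y|X=2) = (5/14, 5/14, 2/7), H(Y|X=2) = 1.5774, weight P(X=2) = 7/20
H(Y|X) = 1.5378 bits

H(X) + H(Y|X) = 1.5813 + 1.5378 = 3.1191 bits

Both sides equal 3.1191 bits. ✓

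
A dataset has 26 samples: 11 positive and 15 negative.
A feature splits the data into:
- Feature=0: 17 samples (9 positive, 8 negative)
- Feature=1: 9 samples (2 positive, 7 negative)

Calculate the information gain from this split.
0.0661 bits

Information Gain = H(Y) - H(Y|Feature)

Before split:
P(positive) = 11/26 = 0.4231
H(Y) = 0.9829 bits

After split:
Feature=0: H = 0.9975 bits (weight = 17/26)
Feature=1: H = 0.7642 bits (weight = 9/26)
H(Y|Feature) = (17/26)×0.9975 + (9/26)×0.7642 = 0.9167 bits

Information Gain = 0.9829 - 0.9167 = 0.0661 bits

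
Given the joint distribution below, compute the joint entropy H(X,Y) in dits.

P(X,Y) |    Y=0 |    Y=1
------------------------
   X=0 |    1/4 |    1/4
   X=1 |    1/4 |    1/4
0.6021 dits

Joint entropy is H(X,Y) = -Σ_{x,y} p(x,y) log p(x,y).

Summing over all non-zero entries:
H(X,Y) = -[1/4·log_10(1/4) + 1/4·log_10(1/4) + 1/4·log_10(1/4) + 1/4·log_10(1/4)]
H(X,Y) = 0.6021 dits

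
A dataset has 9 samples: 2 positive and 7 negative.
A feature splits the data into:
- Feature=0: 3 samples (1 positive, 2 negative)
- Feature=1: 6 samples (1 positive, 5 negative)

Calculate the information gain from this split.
0.0248 bits

Information Gain = H(Y) - H(Y|Feature)

Before split:
P(positive) = 2/9 = 0.2222
H(Y) = 0.7642 bits

After split:
Feature=0: H = 0.9183 bits (weight = 3/9)
Feature=1: H = 0.6500 bits (weight = 6/9)
H(Y|Feature) = (3/9)×0.9183 + (6/9)×0.6500 = 0.7394 bits

Information Gain = 0.7642 - 0.7394 = 0.0248 bits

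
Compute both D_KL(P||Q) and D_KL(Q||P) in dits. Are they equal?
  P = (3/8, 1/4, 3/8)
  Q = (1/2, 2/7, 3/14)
D_KL(P||Q) = 0.0298, D_KL(Q||P) = 0.0270

KL divergence is not symmetric: D_KL(P||Q) ≠ D_KL(Q||P) in general.

D_KL(P||Q) = 0.0298 dits
D_KL(Q||P) = 0.0270 dits

No, they are not equal!

This asymmetry is why KL divergence is not a true distance metric.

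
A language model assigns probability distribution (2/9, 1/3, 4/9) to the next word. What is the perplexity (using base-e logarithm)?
2.8888

Perplexity is e^H (or exp(H) for natural log).

First, H = -Σ p log p = 1.0609 nats
Perplexity = e^1.0609 = 2.8888

Interpretation: The model's uncertainty is equivalent to choosing uniformly among 2.9 options.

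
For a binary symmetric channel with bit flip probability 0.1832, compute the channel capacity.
0.3130 bits

For a binary symmetric channel (BSC) with error probability p:
Capacity C = 1 - H(p) bits per symbol

where H(p) = -p log₂(p) - (1-p) log₂(1-p) is the binary entropy function.

H(0.1832) = 0.6870 bits
C = 1 - 0.6870 = 0.3130 bits per symbol

This means we can reliably transmit up to 0.3130 bits of information per channel use.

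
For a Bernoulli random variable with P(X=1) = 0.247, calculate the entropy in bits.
0.8065 bits

The binary entropy function is:
H(p) = -p log(p) - (1-p) log(1-p)

H(0.247) = -0.247 × log_2(0.247) - 0.753 × log_2(0.753)
H(0.247) = 0.8065 bits

Note: Binary entropy is maximized at p=0.5 (H=1 bit) and minimized at p=0 or p=1 (H=0).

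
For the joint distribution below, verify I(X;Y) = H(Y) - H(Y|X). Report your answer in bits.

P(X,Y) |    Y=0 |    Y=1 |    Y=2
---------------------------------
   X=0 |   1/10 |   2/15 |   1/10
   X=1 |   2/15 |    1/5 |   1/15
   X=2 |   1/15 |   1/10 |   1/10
I(X;Y) = 0.0287 bits

Mutual information has multiple equivalent forms:
- I(X;Y) = H(X) - H(X|Y)
- I(X;Y) = H(Y) - H(Y|X)
- I(X;Y) = H(X) + H(Y) - H(X,Y)

Computing all quantities:
H(X) = 1.5656, H(Y) = 1.5524, H(X,Y) = 3.0892
H(X|Y) = 1.5369, H(Y|X) = 1.5237

Verification:
H(X) - H(X|Y) = 1.5656 - 1.5369 = 0.0287
H(Y) - H(Y|X) = 1.5524 - 1.5237 = 0.0287
H(X) + H(Y) - H(X,Y) = 1.5656 + 1.5524 - 3.0892 = 0.0287

All forms give I(X;Y) = 0.0287 bits. ✓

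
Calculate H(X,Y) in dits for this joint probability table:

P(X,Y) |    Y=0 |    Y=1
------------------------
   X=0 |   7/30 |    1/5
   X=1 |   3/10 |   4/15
0.5972 dits

Joint entropy is H(X,Y) = -Σ_{x,y} p(x,y) log p(x,y).

Summing over all non-zero entries:
H(X,Y) = -[7/30·log_10(7/30) + 1/5·log_10(1/5) + 3/10·log_10(3/10) + 4/15·log_10(4/15)]
H(X,Y) = 0.5972 dits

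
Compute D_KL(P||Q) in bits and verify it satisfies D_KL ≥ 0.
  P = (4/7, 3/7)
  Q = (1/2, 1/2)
0.0148 bits

KL divergence satisfies the Gibbs inequality: D_KL(P||Q) ≥ 0 for all distributions P, Q.

D_KL(P||Q) = Σ p(x) log(p(x)/q(x))
Term by term:
  x=0: 4/7 × log_2[(4/7)/(1/2)] = 0.1101
  x=1: 3/7 × log_2[(3/7)/(1/2)] = -0.0953
D_KL(P||Q) = 0.0148 bits

D_KL(P||Q) = 0.0148 ≥ 0 ✓

This non-negativity is a fundamental property: relative entropy cannot be negative because it measures how different Q is from P.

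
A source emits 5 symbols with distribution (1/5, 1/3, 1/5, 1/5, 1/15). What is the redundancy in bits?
0.1400 bits

Redundancy measures how far a source is from maximum entropy:
R = H_max - H(X)

Maximum entropy for 5 symbols: H_max = log_2(5) = 2.3219 bits
Actual entropy: H(X) = 2.1819 bits
Redundancy: R = 2.3219 - 2.1819 = 0.1400 bits

This redundancy represents potential for compression: the source could be compressed by 0.1400 bits per symbol.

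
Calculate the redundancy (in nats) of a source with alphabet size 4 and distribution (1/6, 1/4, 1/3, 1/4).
0.0283 nats

Redundancy measures how far a source is from maximum entropy:
R = H_max - H(X)

Maximum entropy for 4 symbols: H_max = log_e(4) = 1.3863 nats
Actual entropy: H(X) = 1.3580 nats
Redundancy: R = 1.3863 - 1.3580 = 0.0283 nats

This redundancy represents potential for compression: the source could be compressed by 0.0283 nats per symbol.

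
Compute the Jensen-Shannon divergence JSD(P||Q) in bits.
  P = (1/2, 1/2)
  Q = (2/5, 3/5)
0.0073 bits

Jensen-Shannon divergence is:
JSD(P||Q) = 0.5 × D_KL(P||M) + 0.5 × D_KL(Q||M)
where M = 0.5 × (P + Q) is the mixture distribution.

M = 0.5 × (1/2, 1/2) + 0.5 × (2/5, 3/5) = (9/20, 11/20)

D_KL(P||M) = 0.0072 bits
D_KL(Q||M) = 0.0073 bits

JSD(P||Q) = 0.5 × 0.0072 + 0.5 × 0.0073 = 0.0073 bits

Unlike KL divergence, JSD is symmetric and bounded: 0 ≤ JSD ≤ log(2).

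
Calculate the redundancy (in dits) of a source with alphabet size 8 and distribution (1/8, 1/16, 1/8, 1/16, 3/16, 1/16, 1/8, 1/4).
0.0518 dits

Redundancy measures how far a source is from maximum entropy:
R = H_max - H(X)

Maximum entropy for 8 symbols: H_max = log_10(8) = 0.9031 dits
Actual entropy: H(X) = 0.8513 dits
Redundancy: R = 0.9031 - 0.8513 = 0.0518 dits

This redundancy represents potential for compression: the source could be compressed by 0.0518 dits per symbol.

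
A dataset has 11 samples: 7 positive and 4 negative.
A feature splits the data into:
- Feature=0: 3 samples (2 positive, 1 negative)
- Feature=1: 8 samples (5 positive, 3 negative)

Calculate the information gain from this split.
0.0011 bits

Information Gain = H(Y) - H(Y|Feature)

Before split:
P(positive) = 7/11 = 0.6364
H(Y) = 0.9457 bits

After split:
Feature=0: H = 0.9183 bits (weight = 3/11)
Feature=1: H = 0.9544 bits (weight = 8/11)
H(Y|Feature) = (3/11)×0.9183 + (8/11)×0.9544 = 0.9446 bits

Information Gain = 0.9457 - 0.9446 = 0.0011 bits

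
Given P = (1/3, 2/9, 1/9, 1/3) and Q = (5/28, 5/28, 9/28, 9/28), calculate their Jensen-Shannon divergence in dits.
0.0173 dits

Jensen-Shannon divergence is:
JSD(P||Q) = 0.5 × D_KL(P||M) + 0.5 × D_KL(Q||M)
where M = 0.5 × (P + Q) is the mixture distribution.

M = 0.5 × (1/3, 2/9, 1/9, 1/3) + 0.5 × (5/28, 5/28, 9/28, 9/28) = (0.255952, 0.200397, 0.21627, 0.327381)

D_KL(P||M) = 0.0187 dits
D_KL(Q||M) = 0.0159 dits

JSD(P||Q) = 0.5 × 0.0187 + 0.5 × 0.0159 = 0.0173 dits

Unlike KL divergence, JSD is symmetric and bounded: 0 ≤ JSD ≤ log(2).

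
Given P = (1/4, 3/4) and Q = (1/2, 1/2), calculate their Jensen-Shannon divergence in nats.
0.0338 nats

Jensen-Shannon divergence is:
JSD(P||Q) = 0.5 × D_KL(P||M) + 0.5 × D_KL(Q||M)
where M = 0.5 × (P + Q) is the mixture distribution.

M = 0.5 × (1/4, 3/4) + 0.5 × (1/2, 1/2) = (3/8, 5/8)

D_KL(P||M) = 0.0354 nats
D_KL(Q||M) = 0.0323 nats

JSD(P||Q) = 0.5 × 0.0354 + 0.5 × 0.0323 = 0.0338 nats

Unlike KL divergence, JSD is symmetric and bounded: 0 ≤ JSD ≤ log(2).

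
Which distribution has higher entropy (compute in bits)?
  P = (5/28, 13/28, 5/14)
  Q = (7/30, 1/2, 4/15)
Q

Computing entropies in bits:
H(P) = 1.4883
H(Q) = 1.4984

Distribution Q has higher entropy.

Intuition: The distribution closer to uniform (more spread out) has higher entropy.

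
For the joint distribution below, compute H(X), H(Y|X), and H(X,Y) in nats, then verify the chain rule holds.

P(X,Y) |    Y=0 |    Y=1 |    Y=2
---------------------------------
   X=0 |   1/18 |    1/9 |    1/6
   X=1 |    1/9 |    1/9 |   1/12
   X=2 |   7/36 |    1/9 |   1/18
H(X,Y) = 2.1218, H(X) = 1.0963, H(Y|X) = 1.0255 (all in nats)

Chain rule: H(X,Y) = H(X) + H(Y|X)

Left side — joint entropy directly:
H(X,Y) = -Σ p(x,y) log p(x,y) = 2.1218 nats

Right side — compute H(Y|X) from the conditional distributions:
P(X) = (1/3, 11/36, 13/36), so H(X) = 1.0963 nats
H(Y|X) = Σ_x P(X=x) · H(Y|X=x):
  P(Y|X=0) = (1/6, 1/3, 1/2), H(Y|X=0) = 1.0114, weight P(X=0) = 1/3
  P(Y|X=1) = (4/11, 4/11, 3/11), H(Y|X=1) = 1.0901, weight P(X=1) = 11/36
  P(Y|X=2) = (7/13, 4/13, 2/13), H(Y|X=2) = 0.9840, weight P(X=2) = 13/36
H(Y|X) = 1.0255 nats

H(X) + H(Y|X) = 1.0963 + 1.0255 = 2.1218 nats

Both sides equal 2.1218 nats. ✓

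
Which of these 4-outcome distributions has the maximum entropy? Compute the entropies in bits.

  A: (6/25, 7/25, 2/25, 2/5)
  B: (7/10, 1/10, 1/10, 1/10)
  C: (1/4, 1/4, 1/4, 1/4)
C

For a discrete distribution over n outcomes, entropy is maximized by the uniform distribution.

Computing entropies:
H(A) = 1.8286 bits
H(B) = 1.3568 bits
H(C) = 2.0000 bits

The uniform distribution (where all probabilities equal 1/4) achieves the maximum entropy of log_2(4) = 2.0000 bits.

Distribution C has the highest entropy.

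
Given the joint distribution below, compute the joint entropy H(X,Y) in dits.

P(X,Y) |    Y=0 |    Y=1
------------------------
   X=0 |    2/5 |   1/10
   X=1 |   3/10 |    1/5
0.5558 dits

Joint entropy is H(X,Y) = -Σ_{x,y} p(x,y) log p(x,y).

Summing over all non-zero entries:
H(X,Y) = -[2/5·log_10(2/5) + 1/10·log_10(1/10) + 3/10·log_10(3/10) + 1/5·log_10(1/5)]
H(X,Y) = 0.5558 dits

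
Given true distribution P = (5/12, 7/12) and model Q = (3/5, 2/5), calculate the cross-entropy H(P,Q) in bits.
1.0782 bits

Cross-entropy: H(P,Q) = -Σ p(x) log q(x)

Alternatively: H(P,Q) = H(P) + D_KL(P||Q)
H(P) = 0.9799 bits
D_KL(P||Q) = 0.0983 bits

H(P,Q) = 0.9799 + 0.0983 = 1.0782 bits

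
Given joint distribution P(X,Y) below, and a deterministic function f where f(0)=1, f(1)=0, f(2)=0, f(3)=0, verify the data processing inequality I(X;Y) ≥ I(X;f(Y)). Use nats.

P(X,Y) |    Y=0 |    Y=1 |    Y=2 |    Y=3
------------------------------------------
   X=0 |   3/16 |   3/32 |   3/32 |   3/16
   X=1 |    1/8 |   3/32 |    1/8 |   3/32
I(X;Y) = 0.0166, I(X;f(Y)) = 0.0013, inequality holds: 0.0166 ≥ 0.0013

Data Processing Inequality: For any Markov chain X → Y → Z, we have I(X;Y) ≥ I(X;Z).

Here Z = f(Y) is a deterministic function of Y, forming X → Y → Z.

Original I(X;Y) = 0.0166 nats

After applying f:
P(X,Z) where Z=f(Y):
- P(X,Z=0) = P(X,Y=1) + P(X,Y=2) + P(X,Y=3)
- P(X,Z=1) = P(X,Y=0)

I(X;Z) = I(X;f(Y)) = 0.0013 nats

Verification: 0.0166 ≥ 0.0013 ✓

Information cannot be created by processing; the function f can only lose information about X.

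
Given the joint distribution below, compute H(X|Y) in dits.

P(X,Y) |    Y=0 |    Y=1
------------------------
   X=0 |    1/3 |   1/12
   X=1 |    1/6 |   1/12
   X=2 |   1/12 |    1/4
0.4141 dits

Using the chain rule: H(X|Y) = H(X,Y) - H(Y)

First, compute H(X,Y) = 0.7090 dits

Marginal P(Y) = (7/12, 5/12)
H(Y) = 0.2950 dits

H(X|Y) = H(X,Y) - H(Y) = 0.7090 - 0.2950 = 0.4141 dits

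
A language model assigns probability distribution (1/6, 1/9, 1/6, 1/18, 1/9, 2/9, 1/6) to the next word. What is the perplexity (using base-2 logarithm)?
6.5467

Perplexity is 2^H (or exp(H) for natural log).

First, H = -Σ p log p = 2.7108 bits
Perplexity = 2^2.7108 = 6.5467

Interpretation: The model's uncertainty is equivalent to choosing uniformly among 6.5 options.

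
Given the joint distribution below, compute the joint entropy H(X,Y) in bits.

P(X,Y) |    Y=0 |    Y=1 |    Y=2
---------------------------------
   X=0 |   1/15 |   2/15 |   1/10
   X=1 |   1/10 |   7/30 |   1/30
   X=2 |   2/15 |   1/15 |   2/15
3.0015 bits

Joint entropy is H(X,Y) = -Σ_{x,y} p(x,y) log p(x,y).

Summing over all non-zero entries:
H(X,Y) = -[1/15·log_2(1/15) + 2/15·log_2(2/15) + 1/10·log_2(1/10) + 1/10·log_2(1/10) + 7/30·log_2(7/30) + 1/30·log_2(1/30) + 2/15·log_2(2/15) + 1/15·log_2(1/15) + 2/15·log_2(2/15)]
H(X,Y) = 3.0015 bits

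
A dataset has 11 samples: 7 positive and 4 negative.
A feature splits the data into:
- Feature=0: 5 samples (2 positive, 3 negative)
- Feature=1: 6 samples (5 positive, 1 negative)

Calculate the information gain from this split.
0.1498 bits

Information Gain = H(Y) - H(Y|Feature)

Before split:
P(positive) = 7/11 = 0.6364
H(Y) = 0.9457 bits

After split:
Feature=0: H = 0.9710 bits (weight = 5/11)
Feature=1: H = 0.6500 bits (weight = 6/11)
H(Y|Feature) = (5/11)×0.9710 + (6/11)×0.6500 = 0.7959 bits

Information Gain = 0.9457 - 0.7959 = 0.1498 bits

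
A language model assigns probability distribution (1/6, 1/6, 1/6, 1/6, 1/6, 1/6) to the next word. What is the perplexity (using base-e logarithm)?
6.0000

Perplexity is e^H (or exp(H) for natural log).

First, H = -Σ p log p = 1.7918 nats
Perplexity = e^1.7918 = 6.0000

Interpretation: The model's uncertainty is equivalent to choosing uniformly among 6.0 options.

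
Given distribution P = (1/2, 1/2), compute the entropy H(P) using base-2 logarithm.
1.0000 bits

Shannon entropy is H(X) = -Σ p(x) log p(x).

For P = (1/2, 1/2):
H = -1/2 × log_2(1/2) -1/2 × log_2(1/2)
H = 1.0000 bits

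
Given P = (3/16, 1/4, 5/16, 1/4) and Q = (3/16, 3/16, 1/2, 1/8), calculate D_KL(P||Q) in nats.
0.0983 nats

KL divergence: D_KL(P||Q) = Σ p(x) log(p(x)/q(x))

Computing term by term:
  x=0: 3/16 × log_e[(3/16)/(3/16)] = 3/16 × 0.0000 = 0.0000
  x=1: 1/4 × log_e[(1/4)/(3/16)] = 1/4 × 0.2877 = 0.0719
  x=2: 5/16 × log_e[(5/16)/(1/2)] = 5/16 × -0.4700 = -0.1469
  x=3: 1/4 × log_e[(1/4)/(1/8)] = 1/4 × 0.6931 = 0.1733

D_KL(P||Q) = 0.0983 nats

Note: KL divergence is always non-negative and equals 0 iff P = Q.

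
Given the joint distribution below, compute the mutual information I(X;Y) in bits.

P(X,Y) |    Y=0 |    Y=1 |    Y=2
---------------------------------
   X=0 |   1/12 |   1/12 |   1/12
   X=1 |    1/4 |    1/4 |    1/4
0.0000 bits

Mutual information: I(X;Y) = H(X) + H(Y) - H(X,Y)

Marginals:
P(X) = (1/4, 3/4), H(X) = 0.8113 bits
P(Y) = (1/3, 1/3, 1/3), H(Y) = 1.5850 bits

Joint entropy: H(X,Y) = 2.3962 bits

I(X;Y) = 0.8113 + 1.5850 - 2.3962 = 0.0000 bits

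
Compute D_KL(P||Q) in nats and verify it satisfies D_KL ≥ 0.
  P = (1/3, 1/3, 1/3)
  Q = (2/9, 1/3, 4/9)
0.0393 nats

KL divergence satisfies the Gibbs inequality: D_KL(P||Q) ≥ 0 for all distributions P, Q.

D_KL(P||Q) = Σ p(x) log(p(x)/q(x))
Term by term:
  x=0: 1/3 × log_e[(1/3)/(2/9)] = 0.1352
  x=1: 1/3 × log_e[(1/3)/(1/3)] = 0.0000
  x=2: 1/3 × log_e[(1/3)/(4/9)] = -0.0959
D_KL(P||Q) = 0.0393 nats

D_KL(P||Q) = 0.0393 ≥ 0 ✓

This non-negativity is a fundamental property: relative entropy cannot be negative because it measures how different Q is from P.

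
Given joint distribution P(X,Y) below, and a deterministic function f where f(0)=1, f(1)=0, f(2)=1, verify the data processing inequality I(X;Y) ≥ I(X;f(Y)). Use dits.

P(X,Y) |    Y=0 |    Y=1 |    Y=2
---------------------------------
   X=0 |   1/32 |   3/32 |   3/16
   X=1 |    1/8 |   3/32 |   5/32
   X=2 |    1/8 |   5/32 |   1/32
I(X;Y) = 0.0487, I(X;f(Y)) = 0.0109, inequality holds: 0.0487 ≥ 0.0109

Data Processing Inequality: For any Markov chain X → Y → Z, we have I(X;Y) ≥ I(X;Z).

Here Z = f(Y) is a deterministic function of Y, forming X → Y → Z.

Original I(X;Y) = 0.0487 dits

After applying f:
P(X,Z) where Z=f(Y):
- P(X,Z=0) = P(X,Y=1)
- P(X,Z=1) = P(X,Y=0) + P(X,Y=2)

I(X;Z) = I(X;f(Y)) = 0.0109 dits

Verification: 0.0487 ≥ 0.0109 ✓

Information cannot be created by processing; the function f can only lose information about X.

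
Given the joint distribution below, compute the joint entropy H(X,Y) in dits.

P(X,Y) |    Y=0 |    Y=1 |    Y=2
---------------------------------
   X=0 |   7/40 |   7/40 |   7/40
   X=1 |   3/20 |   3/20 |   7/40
0.7770 dits

Joint entropy is H(X,Y) = -Σ_{x,y} p(x,y) log p(x,y).

Summing over all non-zero entries:
H(X,Y) = -[7/40·log_10(7/40) + 7/40·log_10(7/40) + 7/40·log_10(7/40) + 3/20·log_10(3/20) + 3/20·log_10(3/20) + 7/40·log_10(7/40)]
H(X,Y) = 0.7770 dits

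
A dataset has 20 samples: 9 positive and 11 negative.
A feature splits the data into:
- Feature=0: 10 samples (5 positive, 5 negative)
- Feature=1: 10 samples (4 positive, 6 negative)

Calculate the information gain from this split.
0.0073 bits

Information Gain = H(Y) - H(Y|Feature)

Before split:
P(positive) = 9/20 = 0.4500
H(Y) = 0.9928 bits

After split:
Feature=0: H = 1.0000 bits (weight = 10/20)
Feature=1: H = 0.9710 bits (weight = 10/20)
H(Y|Feature) = (10/20)×1.0000 + (10/20)×0.9710 = 0.9855 bits

Information Gain = 0.9928 - 0.9855 = 0.0073 bits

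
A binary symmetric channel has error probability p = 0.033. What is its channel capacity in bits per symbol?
0.7908 bits

For a binary symmetric channel (BSC) with error probability p:
Capacity C = 1 - H(p) bits per symbol

where H(p) = -p log₂(p) - (1-p) log₂(1-p) is the binary entropy function.

H(0.033) = 0.2092 bits
C = 1 - 0.2092 = 0.7908 bits per symbol

This means we can reliably transmit up to 0.7908 bits of information per channel use.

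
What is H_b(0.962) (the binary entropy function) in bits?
0.2330 bits

The binary entropy function is:
H(p) = -p log(p) - (1-p) log(1-p)

H(0.962) = -0.962 × log_2(0.962) - 0.038 × log_2(0.038)
H(0.962) = 0.2330 bits

Note: Binary entropy is maximized at p=0.5 (H=1 bit) and minimized at p=0 or p=1 (H=0).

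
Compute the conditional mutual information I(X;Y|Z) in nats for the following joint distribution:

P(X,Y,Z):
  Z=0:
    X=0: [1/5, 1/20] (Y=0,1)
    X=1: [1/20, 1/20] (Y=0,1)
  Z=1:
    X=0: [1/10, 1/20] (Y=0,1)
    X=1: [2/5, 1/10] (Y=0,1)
0.0204 nats

Conditional mutual information: I(X;Y|Z) = H(X|Z) + H(Y|Z) - H(X,Y|Z)

H(Z) = 0.6474
H(X,Z) = 1.2080 → H(X|Z) = 0.5605
H(Y,Z) = 1.2080 → H(Y|Z) = 0.5605
H(X,Y,Z) = 1.7481 → H(X,Y|Z) = 1.1006

I(X;Y|Z) = 0.5605 + 0.5605 - 1.1006 = 0.0204 nats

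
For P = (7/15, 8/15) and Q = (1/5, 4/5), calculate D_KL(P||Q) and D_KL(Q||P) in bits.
D_KL(P||Q) = 0.2585, D_KL(Q||P) = 0.2235

KL divergence is not symmetric: D_KL(P||Q) ≠ D_KL(Q||P) in general.

D_KL(P||Q) = 0.2585 bits
D_KL(Q||P) = 0.2235 bits

No, they are not equal!

This asymmetry is why KL divergence is not a true distance metric.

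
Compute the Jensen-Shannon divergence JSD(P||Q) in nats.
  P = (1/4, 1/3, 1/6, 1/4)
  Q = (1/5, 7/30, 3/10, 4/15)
0.0156 nats

Jensen-Shannon divergence is:
JSD(P||Q) = 0.5 × D_KL(P||M) + 0.5 × D_KL(Q||M)
where M = 0.5 × (P + Q) is the mixture distribution.

M = 0.5 × (1/4, 1/3, 1/6, 1/4) + 0.5 × (1/5, 7/30, 3/10, 4/15) = (9/40, 0.283333, 7/30, 0.258333)

D_KL(P||M) = 0.0162 nats
D_KL(Q||M) = 0.0150 nats

JSD(P||Q) = 0.5 × 0.0162 + 0.5 × 0.0150 = 0.0156 nats

Unlike KL divergence, JSD is symmetric and bounded: 0 ≤ JSD ≤ log(2).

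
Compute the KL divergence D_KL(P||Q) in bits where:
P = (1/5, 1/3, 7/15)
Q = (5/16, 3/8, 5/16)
0.0846 bits

KL divergence: D_KL(P||Q) = Σ p(x) log(p(x)/q(x))

Computing term by term:
  x=0: 1/5 × log_2[(1/5)/(5/16)] = 1/5 × -0.6439 = -0.1288
  x=1: 1/3 × log_2[(1/3)/(3/8)] = 1/3 × -0.1699 = -0.0566
  x=2: 7/15 × log_2[(7/15)/(5/16)] = 7/15 × 0.5785 = 0.2700

D_KL(P||Q) = 0.0846 bits

Note: KL divergence is always non-negative and equals 0 iff P = Q.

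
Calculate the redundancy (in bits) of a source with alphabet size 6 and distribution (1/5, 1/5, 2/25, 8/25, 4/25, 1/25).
0.2299 bits

Redundancy measures how far a source is from maximum entropy:
R = H_max - H(X)

Maximum entropy for 6 symbols: H_max = log_2(6) = 2.5850 bits
Actual entropy: H(X) = 2.3551 bits
Redundancy: R = 2.5850 - 2.3551 = 0.2299 bits

This redundancy represents potential for compression: the source could be compressed by 0.2299 bits per symbol.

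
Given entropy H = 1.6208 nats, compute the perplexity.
5.0571

Perplexity is e^H (or exp(H) for natural log).

H = 1.6208 nats
Perplexity = e^1.6208 = 5.0571

Interpretation: The model's uncertainty is equivalent to choosing uniformly among 5.1 options.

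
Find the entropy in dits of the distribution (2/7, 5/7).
0.2598 dits

Shannon entropy is H(X) = -Σ p(x) log p(x).

For P = (2/7, 5/7):
H = -2/7 × log_10(2/7) -5/7 × log_10(5/7)
H = 0.2598 dits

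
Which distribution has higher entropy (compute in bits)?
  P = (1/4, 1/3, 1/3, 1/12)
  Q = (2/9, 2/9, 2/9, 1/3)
Q

Computing entropies in bits:
H(P) = 1.8554
H(Q) = 1.9749

Distribution Q has higher entropy.

Intuition: The distribution closer to uniform (more spread out) has higher entropy.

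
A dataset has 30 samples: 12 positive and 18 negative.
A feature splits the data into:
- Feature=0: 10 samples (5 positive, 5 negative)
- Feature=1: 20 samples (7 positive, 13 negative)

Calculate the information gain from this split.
0.0149 bits

Information Gain = H(Y) - H(Y|Feature)

Before split:
P(positive) = 12/30 = 0.4000
H(Y) = 0.9710 bits

After split:
Feature=0: H = 1.0000 bits (weight = 10/30)
Feature=1: H = 0.9341 bits (weight = 20/30)
H(Y|Feature) = (10/30)×1.0000 + (20/30)×0.9341 = 0.9560 bits

Information Gain = 0.9710 - 0.9560 = 0.0149 bits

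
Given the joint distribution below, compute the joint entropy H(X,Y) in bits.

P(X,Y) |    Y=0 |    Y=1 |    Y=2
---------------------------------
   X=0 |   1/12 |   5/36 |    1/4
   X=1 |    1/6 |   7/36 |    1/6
2.5153 bits

Joint entropy is H(X,Y) = -Σ_{x,y} p(x,y) log p(x,y).

Summing over all non-zero entries:
H(X,Y) = -[1/12·log_2(1/12) + 5/36·log_2(5/36) + 1/4·log_2(1/4) + 1/6·log_2(1/6) + 7/36·log_2(7/36) + 1/6·log_2(1/6)]
H(X,Y) = 2.5153 bits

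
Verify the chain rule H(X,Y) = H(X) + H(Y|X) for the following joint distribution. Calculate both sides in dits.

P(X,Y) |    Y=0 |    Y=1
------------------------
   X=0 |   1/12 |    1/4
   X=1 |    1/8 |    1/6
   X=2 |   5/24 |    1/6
H(X,Y) = 0.7546, H(X) = 0.4749, H(Y|X) = 0.2798 (all in dits)

Chain rule: H(X,Y) = H(X) + H(Y|X)

Left side — joint entropy directly:
H(X,Y) = -Σ p(x,y) log p(x,y) = 0.7546 dits

Right side — compute H(Y|X) from the conditional distributions:
P(X) = (1/3, 7/24, 3/8), so H(X) = 0.4749 dits
H(Y|X) = Σ_x P(X=x) · H(Y|X=x):
  P(Y|X=0) = (1/4, 3/4), H(Y|X=0) = 0.2442, weight P(X=0) = 1/3
  P(Y|X=1) = (3/7, 4/7), H(Y|X=1) = 0.2966, weight P(X=1) = 7/24
  P(Y|X=2) = (5/9, 4/9), H(Y|X=2) = 0.2983, weight P(X=2) = 3/8
H(Y|X) = 0.2798 dits

H(X) + H(Y|X) = 0.4749 + 0.2798 = 0.7546 dits

Both sides equal 0.7546 dits. ✓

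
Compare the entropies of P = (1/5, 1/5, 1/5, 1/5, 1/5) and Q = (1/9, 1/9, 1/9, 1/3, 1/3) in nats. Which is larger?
P

Computing entropies in nats:
H(P) = 1.6094
H(Q) = 1.4648

Distribution P has higher entropy.

Intuition: The distribution closer to uniform (more spread out) has higher entropy.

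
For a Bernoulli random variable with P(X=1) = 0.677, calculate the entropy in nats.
0.6291 nats

The binary entropy function is:
H(p) = -p log(p) - (1-p) log(1-p)

H(0.677) = -0.677 × log_e(0.677) - 0.323 × log_e(0.323)
H(0.677) = 0.6291 nats

Note: Binary entropy is maximized at p=0.5 (H=1 bit) and minimized at p=0 or p=1 (H=0).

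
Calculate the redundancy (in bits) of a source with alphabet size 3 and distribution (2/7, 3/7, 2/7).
0.0283 bits

Redundancy measures how far a source is from maximum entropy:
R = H_max - H(X)

Maximum entropy for 3 symbols: H_max = log_2(3) = 1.5850 bits
Actual entropy: H(X) = 1.5567 bits
Redundancy: R = 1.5850 - 1.5567 = 0.0283 bits

This redundancy represents potential for compression: the source could be compressed by 0.0283 bits per symbol.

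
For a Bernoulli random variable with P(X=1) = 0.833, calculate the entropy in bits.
0.6508 bits

The binary entropy function is:
H(p) = -p log(p) - (1-p) log(1-p)

H(0.833) = -0.833 × log_2(0.833) - 0.167 × log_2(0.167)
H(0.833) = 0.6508 bits

Note: Binary entropy is maximized at p=0.5 (H=1 bit) and minimized at p=0 or p=1 (H=0).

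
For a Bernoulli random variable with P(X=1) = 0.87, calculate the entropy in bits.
0.5574 bits

The binary entropy function is:
H(p) = -p log(p) - (1-p) log(1-p)

H(0.87) = -0.87 × log_2(0.87) - 0.13 × log_2(0.13)
H(0.87) = 0.5574 bits

Note: Binary entropy is maximized at p=0.5 (H=1 bit) and minimized at p=0 or p=1 (H=0).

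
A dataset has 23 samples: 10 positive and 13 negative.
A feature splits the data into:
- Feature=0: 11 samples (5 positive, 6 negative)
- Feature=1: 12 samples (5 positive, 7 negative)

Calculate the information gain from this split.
0.0011 bits

Information Gain = H(Y) - H(Y|Feature)

Before split:
P(positive) = 10/23 = 0.4348
H(Y) = 0.9877 bits

After split:
Feature=0: H = 0.9940 bits (weight = 11/23)
Feature=1: H = 0.9799 bits (weight = 12/23)
H(Y|Feature) = (11/23)×0.9940 + (12/23)×0.9799 = 0.9866 bits

Information Gain = 0.9877 - 0.9866 = 0.0011 bits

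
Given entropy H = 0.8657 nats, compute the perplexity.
2.3767

Perplexity is e^H (or exp(H) for natural log).

H = 0.8657 nats
Perplexity = e^0.8657 = 2.3767

Interpretation: The model's uncertainty is equivalent to choosing uniformly among 2.4 options.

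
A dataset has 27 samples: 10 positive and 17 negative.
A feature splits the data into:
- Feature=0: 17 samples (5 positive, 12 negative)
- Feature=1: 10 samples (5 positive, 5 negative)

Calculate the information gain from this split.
0.0303 bits

Information Gain = H(Y) - H(Y|Feature)

Before split:
P(positive) = 10/27 = 0.3704
H(Y) = 0.9510 bits

After split:
Feature=0: H = 0.8740 bits (weight = 17/27)
Feature=1: H = 1.0000 bits (weight = 10/27)
H(Y|Feature) = (17/27)×0.8740 + (10/27)×1.0000 = 0.9207 bits

Information Gain = 0.9510 - 0.9207 = 0.0303 bits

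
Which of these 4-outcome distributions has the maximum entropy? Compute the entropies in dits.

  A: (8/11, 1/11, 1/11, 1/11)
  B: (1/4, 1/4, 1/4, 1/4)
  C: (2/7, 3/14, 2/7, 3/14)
B

For a discrete distribution over n outcomes, entropy is maximized by the uniform distribution.

Computing entropies:
H(A) = 0.3846 dits
H(B) = 0.6021 dits
H(C) = 0.5976 dits

The uniform distribution (where all probabilities equal 1/4) achieves the maximum entropy of log_10(4) = 0.6021 dits.

Distribution B has the highest entropy.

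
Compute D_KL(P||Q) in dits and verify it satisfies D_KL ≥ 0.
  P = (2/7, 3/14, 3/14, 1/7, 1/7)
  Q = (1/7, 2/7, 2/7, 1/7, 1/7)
0.0325 dits

KL divergence satisfies the Gibbs inequality: D_KL(P||Q) ≥ 0 for all distributions P, Q.

D_KL(P||Q) = Σ p(x) log(p(x)/q(x))
Term by term:
  x=0: 2/7 × log_10[(2/7)/(1/7)] = 0.0860
  x=1: 3/14 × log_10[(3/14)/(2/7)] = -0.0268
  x=2: 3/14 × log_10[(3/14)/(2/7)] = -0.0268
  x=3: 1/7 × log_10[(1/7)/(1/7)] = 0.0000
  x=4: 1/7 × log_10[(1/7)/(1/7)] = 0.0000
D_KL(P||Q) = 0.0325 dits

D_KL(P||Q) = 0.0325 ≥ 0 ✓

This non-negativity is a fundamental property: relative entropy cannot be negative because it measures how different Q is from P.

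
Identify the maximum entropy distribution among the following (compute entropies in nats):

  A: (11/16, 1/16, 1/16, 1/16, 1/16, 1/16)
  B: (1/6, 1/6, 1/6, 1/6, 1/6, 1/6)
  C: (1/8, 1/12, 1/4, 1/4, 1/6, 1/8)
B

For a discrete distribution over n outcomes, entropy is maximized by the uniform distribution.

Computing entropies:
H(A) = 1.1240 nats
H(B) = 1.7918 nats
H(C) = 1.7187 nats

The uniform distribution (where all probabilities equal 1/6) achieves the maximum entropy of log_e(6) = 1.7918 nats.

Distribution B has the highest entropy.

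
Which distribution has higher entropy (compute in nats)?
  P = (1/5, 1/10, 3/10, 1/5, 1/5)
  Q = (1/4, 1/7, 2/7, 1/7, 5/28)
Q

Computing entropies in nats:
H(P) = 1.5571
H(Q) = 1.5681

Distribution Q has higher entropy.

Intuition: The distribution closer to uniform (more spread out) has higher entropy.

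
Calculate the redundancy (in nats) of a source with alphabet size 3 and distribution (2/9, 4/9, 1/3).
0.0378 nats

Redundancy measures how far a source is from maximum entropy:
R = H_max - H(X)

Maximum entropy for 3 symbols: H_max = log_e(3) = 1.0986 nats
Actual entropy: H(X) = 1.0609 nats
Redundancy: R = 1.0986 - 1.0609 = 0.0378 nats

This redundancy represents potential for compression: the source could be compressed by 0.0378 nats per symbol.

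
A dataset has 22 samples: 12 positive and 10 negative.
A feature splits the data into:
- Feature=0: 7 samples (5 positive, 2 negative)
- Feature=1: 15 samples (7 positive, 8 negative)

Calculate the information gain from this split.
0.0398 bits

Information Gain = H(Y) - H(Y|Feature)

Before split:
P(positive) = 12/22 = 0.5455
H(Y) = 0.9940 bits

After split:
Feature=0: H = 0.8631 bits (weight = 7/22)
Feature=1: H = 0.9968 bits (weight = 15/22)
H(Y|Feature) = (7/22)×0.8631 + (15/22)×0.9968 = 0.9543 bits

Information Gain = 0.9940 - 0.9543 = 0.0398 bits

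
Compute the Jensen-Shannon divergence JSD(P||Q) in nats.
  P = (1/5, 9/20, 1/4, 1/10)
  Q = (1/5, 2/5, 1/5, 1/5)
0.0106 nats

Jensen-Shannon divergence is:
JSD(P||Q) = 0.5 × D_KL(P||M) + 0.5 × D_KL(Q||M)
where M = 0.5 × (P + Q) is the mixture distribution.

M = 0.5 × (1/5, 9/20, 1/4, 1/10) + 0.5 × (1/5, 2/5, 1/5, 1/5) = (1/5, 17/40, 9/40, 3/20)

D_KL(P||M) = 0.0115 nats
D_KL(Q||M) = 0.0097 nats

JSD(P||Q) = 0.5 × 0.0115 + 0.5 × 0.0097 = 0.0106 nats

Unlike KL divergence, JSD is symmetric and bounded: 0 ≤ JSD ≤ log(2).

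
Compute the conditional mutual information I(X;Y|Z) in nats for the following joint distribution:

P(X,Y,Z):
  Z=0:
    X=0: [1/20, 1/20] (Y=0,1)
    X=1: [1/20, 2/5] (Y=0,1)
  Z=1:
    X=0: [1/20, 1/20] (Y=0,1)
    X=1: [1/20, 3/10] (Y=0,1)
0.0600 nats

Conditional mutual information: I(X;Y|Z) = H(X|Z) + H(Y|Z) - H(X,Y|Z)

H(Z) = 0.6881
H(X,Z) = 1.1873 → H(X|Z) = 0.4991
H(Y,Z) = 1.1873 → H(Y|Z) = 0.4991
H(X,Y,Z) = 1.6264 → H(X,Y|Z) = 0.9383

I(X;Y|Z) = 0.4991 + 0.4991 - 0.9383 = 0.0600 nats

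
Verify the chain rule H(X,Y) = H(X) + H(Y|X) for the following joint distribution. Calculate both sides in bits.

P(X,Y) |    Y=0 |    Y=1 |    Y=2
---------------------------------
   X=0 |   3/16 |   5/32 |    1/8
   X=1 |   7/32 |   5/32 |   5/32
H(X,Y) = 2.5628, H(X) = 0.9972, H(Y|X) = 1.5656 (all in bits)

Chain rule: H(X,Y) = H(X) + H(Y|X)

Left side — joint entropy directly:
H(X,Y) = -Σ p(x,y) log p(x,y) = 2.5628 bits

Right side — compute H(Y|X) from the conditional distributions:
P(X) = (15/32, 17/32), so H(X) = 0.9972 bits
H(Y|X) = Σ_x P(X=x) · H(Y|X=x):
  P(Y|X=0) = (2/5, 1/3, 4/15), H(Y|X=0) = 1.5656, weight P(X=0) = 15/32
  P(Y|X=1) = (7/17, 5/17, 5/17), H(Y|X=1) = 1.5657, weight P(X=1) = 17/32
H(Y|X) = 1.5656 bits

H(X) + H(Y|X) = 0.9972 + 1.5656 = 2.5628 bits

Both sides equal 2.5628 bits. ✓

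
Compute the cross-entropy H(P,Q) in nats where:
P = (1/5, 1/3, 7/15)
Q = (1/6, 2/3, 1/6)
1.3297 nats

Cross-entropy: H(P,Q) = -Σ p(x) log q(x)

Alternatively: H(P,Q) = H(P) + D_KL(P||Q)
H(P) = 1.0438 nats
D_KL(P||Q) = 0.2859 nats

H(P,Q) = 1.0438 + 0.2859 = 1.3297 nats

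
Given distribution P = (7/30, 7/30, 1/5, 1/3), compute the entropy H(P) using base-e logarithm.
1.3672 nats

Shannon entropy is H(X) = -Σ p(x) log p(x).

For P = (7/30, 7/30, 1/5, 1/3):
H = -7/30 × log_e(7/30) -7/30 × log_e(7/30) -1/5 × log_e(1/5) -1/3 × log_e(1/3)
H = 1.3672 nats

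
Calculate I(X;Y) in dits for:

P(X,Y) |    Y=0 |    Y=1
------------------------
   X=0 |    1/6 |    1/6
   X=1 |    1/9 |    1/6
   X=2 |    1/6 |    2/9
0.0015 dits

Mutual information: I(X;Y) = H(X) + H(Y) - H(X,Y)

Marginals:
P(X) = (1/3, 5/18, 7/18), H(X) = 0.4731 dits
P(Y) = (4/9, 5/9), H(Y) = 0.2983 dits

Joint entropy: H(X,Y) = 0.7700 dits

I(X;Y) = 0.4731 + 0.2983 - 0.7700 = 0.0015 dits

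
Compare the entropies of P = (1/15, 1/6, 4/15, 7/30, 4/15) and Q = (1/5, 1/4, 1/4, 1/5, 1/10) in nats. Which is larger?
Q

Computing entropies in nats:
H(P) = 1.5237
H(Q) = 1.5672

Distribution Q has higher entropy.

Intuition: The distribution closer to uniform (more spread out) has higher entropy.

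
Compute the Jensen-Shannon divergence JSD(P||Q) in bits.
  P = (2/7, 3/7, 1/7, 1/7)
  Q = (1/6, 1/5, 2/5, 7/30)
0.0958 bits

Jensen-Shannon divergence is:
JSD(P||Q) = 0.5 × D_KL(P||M) + 0.5 × D_KL(Q||M)
where M = 0.5 × (P + Q) is the mixture distribution.

M = 0.5 × (2/7, 3/7, 1/7, 1/7) + 0.5 × (1/6, 1/5, 2/5, 7/30) = (0.22619, 11/35, 0.271429, 0.188095)

D_KL(P||M) = 0.0991 bits
D_KL(Q||M) = 0.0925 bits

JSD(P||Q) = 0.5 × 0.0991 + 0.5 × 0.0925 = 0.0958 bits

Unlike KL divergence, JSD is symmetric and bounded: 0 ≤ JSD ≤ log(2).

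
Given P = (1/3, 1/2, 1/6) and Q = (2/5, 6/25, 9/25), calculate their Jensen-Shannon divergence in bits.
0.0621 bits

Jensen-Shannon divergence is:
JSD(P||Q) = 0.5 × D_KL(P||M) + 0.5 × D_KL(Q||M)
where M = 0.5 × (P + Q) is the mixture distribution.

M = 0.5 × (1/3, 1/2, 1/6) + 0.5 × (2/5, 6/25, 9/25) = (11/30, 0.37, 0.263333)

D_KL(P||M) = 0.0614 bits
D_KL(Q||M) = 0.0627 bits

JSD(P||Q) = 0.5 × 0.0614 + 0.5 × 0.0627 = 0.0621 bits

Unlike KL divergence, JSD is symmetric and bounded: 0 ≤ JSD ≤ log(2).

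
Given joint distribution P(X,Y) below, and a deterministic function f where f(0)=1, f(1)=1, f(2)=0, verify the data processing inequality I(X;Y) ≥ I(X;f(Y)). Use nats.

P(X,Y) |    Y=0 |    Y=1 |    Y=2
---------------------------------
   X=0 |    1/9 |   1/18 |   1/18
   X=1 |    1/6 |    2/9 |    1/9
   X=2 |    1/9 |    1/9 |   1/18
I(X;Y) = 0.0143, I(X;f(Y)) = 0.0009, inequality holds: 0.0143 ≥ 0.0009

Data Processing Inequality: For any Markov chain X → Y → Z, we have I(X;Y) ≥ I(X;Z).

Here Z = f(Y) is a deterministic function of Y, forming X → Y → Z.

Original I(X;Y) = 0.0143 nats

After applying f:
P(X,Z) where Z=f(Y):
- P(X,Z=0) = P(X,Y=2)
- P(X,Z=1) = P(X,Y=0) + P(X,Y=1)

I(X;Z) = I(X;f(Y)) = 0.0009 nats

Verification: 0.0143 ≥ 0.0009 ✓

Information cannot be created by processing; the function f can only lose information about X.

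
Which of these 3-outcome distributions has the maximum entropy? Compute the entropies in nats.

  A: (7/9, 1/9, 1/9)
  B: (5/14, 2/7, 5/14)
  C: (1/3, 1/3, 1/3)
C

For a discrete distribution over n outcomes, entropy is maximized by the uniform distribution.

Computing entropies:
H(A) = 0.6837 nats
H(B) = 1.0934 nats
H(C) = 1.0986 nats

The uniform distribution (where all probabilities equal 1/3) achieves the maximum entropy of log_e(3) = 1.0986 nats.

Distribution C has the highest entropy.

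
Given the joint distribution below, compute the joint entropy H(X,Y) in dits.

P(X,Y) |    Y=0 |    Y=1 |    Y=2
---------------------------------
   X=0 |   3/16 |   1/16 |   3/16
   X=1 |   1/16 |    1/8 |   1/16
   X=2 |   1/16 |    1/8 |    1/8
0.9123 dits

Joint entropy is H(X,Y) = -Σ_{x,y} p(x,y) log p(x,y).

Summing over all non-zero entries:
H(X,Y) = -[3/16·log_10(3/16) + 1/16·log_10(1/16) + 3/16·log_10(3/16) + 1/16·log_10(1/16) + 1/8·log_10(1/8) + 1/16·log_10(1/16) + 1/16·log_10(1/16) + 1/8·log_10(1/8) + 1/8·log_10(1/8)]
H(X,Y) = 0.9123 dits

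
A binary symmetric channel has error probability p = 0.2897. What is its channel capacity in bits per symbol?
0.1317 bits

For a binary symmetric channel (BSC) with error probability p:
Capacity C = 1 - H(p) bits per symbol

where H(p) = -p log₂(p) - (1-p) log₂(1-p) is the binary entropy function.

H(0.2897) = 0.8683 bits
C = 1 - 0.8683 = 0.1317 bits per symbol

This means we can reliably transmit up to 0.1317 bits of information per channel use.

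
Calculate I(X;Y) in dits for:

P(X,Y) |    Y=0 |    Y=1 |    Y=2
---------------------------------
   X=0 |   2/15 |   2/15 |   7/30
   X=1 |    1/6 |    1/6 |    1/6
0.0040 dits

Mutual information: I(X;Y) = H(X) + H(Y) - H(X,Y)

Marginals:
P(X) = (1/2, 1/2), H(X) = 0.3010 dits
P(Y) = (3/10, 3/10, 2/5), H(Y) = 0.4729 dits

Joint entropy: H(X,Y) = 0.7699 dits

I(X;Y) = 0.3010 + 0.4729 - 0.7699 = 0.0040 dits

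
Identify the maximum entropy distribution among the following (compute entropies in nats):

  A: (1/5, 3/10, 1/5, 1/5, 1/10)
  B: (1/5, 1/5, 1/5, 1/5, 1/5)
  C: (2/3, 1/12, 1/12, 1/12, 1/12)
B

For a discrete distribution over n outcomes, entropy is maximized by the uniform distribution.

Computing entropies:
H(A) = 1.5571 nats
H(B) = 1.6094 nats
H(C) = 1.0986 nats

The uniform distribution (where all probabilities equal 1/5) achieves the maximum entropy of log_e(5) = 1.6094 nats.

Distribution B has the highest entropy.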